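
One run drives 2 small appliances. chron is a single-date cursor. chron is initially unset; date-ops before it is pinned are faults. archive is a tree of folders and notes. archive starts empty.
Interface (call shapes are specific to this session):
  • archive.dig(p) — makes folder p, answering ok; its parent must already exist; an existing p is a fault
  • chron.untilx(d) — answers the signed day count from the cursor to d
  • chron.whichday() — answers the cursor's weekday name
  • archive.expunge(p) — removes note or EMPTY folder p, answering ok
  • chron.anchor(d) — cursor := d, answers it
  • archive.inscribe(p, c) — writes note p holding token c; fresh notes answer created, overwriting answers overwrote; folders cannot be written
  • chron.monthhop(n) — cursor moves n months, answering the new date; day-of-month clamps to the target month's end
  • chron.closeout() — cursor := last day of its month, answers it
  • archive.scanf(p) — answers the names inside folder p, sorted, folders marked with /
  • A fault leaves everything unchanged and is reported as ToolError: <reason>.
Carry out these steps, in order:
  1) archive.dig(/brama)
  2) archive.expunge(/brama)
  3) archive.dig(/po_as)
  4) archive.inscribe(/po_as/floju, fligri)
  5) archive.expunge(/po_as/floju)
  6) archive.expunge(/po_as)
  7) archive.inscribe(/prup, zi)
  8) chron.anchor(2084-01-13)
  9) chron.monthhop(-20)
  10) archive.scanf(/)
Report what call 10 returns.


Answer: [prup]

Derivation:
-> dig(p→/brama)
<- ok
-> expunge(p→/brama)
<- ok
-> dig(p→/po_as)
<- ok
-> inscribe(p→/po_as/floju, c→fligri)
<- created
-> expunge(p→/po_as/floju)
<- ok
-> expunge(p→/po_as)
<- ok
-> inscribe(p→/prup, c→zi)
<- created
-> anchor(d→2084-01-13)
<- 2084-01-13
-> monthhop(n→-20)
<- 2082-05-13
-> scanf(p→/)
<- [prup]


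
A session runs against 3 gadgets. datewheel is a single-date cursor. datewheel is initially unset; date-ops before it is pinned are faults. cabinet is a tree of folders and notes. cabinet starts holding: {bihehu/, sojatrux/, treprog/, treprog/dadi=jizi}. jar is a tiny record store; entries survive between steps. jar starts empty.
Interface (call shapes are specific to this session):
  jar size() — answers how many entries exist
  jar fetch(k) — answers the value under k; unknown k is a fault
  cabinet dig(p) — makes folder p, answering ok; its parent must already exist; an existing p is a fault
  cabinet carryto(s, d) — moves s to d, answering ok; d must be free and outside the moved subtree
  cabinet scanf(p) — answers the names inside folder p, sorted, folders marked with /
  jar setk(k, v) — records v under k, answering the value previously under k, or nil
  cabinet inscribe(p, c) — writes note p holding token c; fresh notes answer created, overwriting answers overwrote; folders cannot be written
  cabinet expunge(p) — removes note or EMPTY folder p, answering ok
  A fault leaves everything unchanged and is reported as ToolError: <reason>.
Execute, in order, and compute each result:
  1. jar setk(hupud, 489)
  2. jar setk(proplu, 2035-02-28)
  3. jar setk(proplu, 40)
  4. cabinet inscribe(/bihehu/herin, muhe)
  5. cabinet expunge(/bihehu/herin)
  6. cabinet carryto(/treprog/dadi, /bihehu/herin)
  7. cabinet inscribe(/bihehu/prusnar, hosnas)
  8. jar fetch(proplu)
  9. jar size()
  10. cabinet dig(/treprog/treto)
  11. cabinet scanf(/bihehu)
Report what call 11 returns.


Answer: [herin, prusnar]

Derivation:
CALL jar setk[k=hupud; v=489]
RET  nil
CALL jar setk[k=proplu; v=2035-02-28]
RET  nil
CALL jar setk[k=proplu; v=40]
RET  2035-02-28
CALL cabinet inscribe[p=/bihehu/herin; c=muhe]
RET  created
CALL cabinet expunge[p=/bihehu/herin]
RET  ok
CALL cabinet carryto[s=/treprog/dadi; d=/bihehu/herin]
RET  ok
CALL cabinet inscribe[p=/bihehu/prusnar; c=hosnas]
RET  created
CALL jar fetch[k=proplu]
RET  40
CALL jar size[]
RET  2
CALL cabinet dig[p=/treprog/treto]
RET  ok
CALL cabinet scanf[p=/bihehu]
RET  [herin, prusnar]


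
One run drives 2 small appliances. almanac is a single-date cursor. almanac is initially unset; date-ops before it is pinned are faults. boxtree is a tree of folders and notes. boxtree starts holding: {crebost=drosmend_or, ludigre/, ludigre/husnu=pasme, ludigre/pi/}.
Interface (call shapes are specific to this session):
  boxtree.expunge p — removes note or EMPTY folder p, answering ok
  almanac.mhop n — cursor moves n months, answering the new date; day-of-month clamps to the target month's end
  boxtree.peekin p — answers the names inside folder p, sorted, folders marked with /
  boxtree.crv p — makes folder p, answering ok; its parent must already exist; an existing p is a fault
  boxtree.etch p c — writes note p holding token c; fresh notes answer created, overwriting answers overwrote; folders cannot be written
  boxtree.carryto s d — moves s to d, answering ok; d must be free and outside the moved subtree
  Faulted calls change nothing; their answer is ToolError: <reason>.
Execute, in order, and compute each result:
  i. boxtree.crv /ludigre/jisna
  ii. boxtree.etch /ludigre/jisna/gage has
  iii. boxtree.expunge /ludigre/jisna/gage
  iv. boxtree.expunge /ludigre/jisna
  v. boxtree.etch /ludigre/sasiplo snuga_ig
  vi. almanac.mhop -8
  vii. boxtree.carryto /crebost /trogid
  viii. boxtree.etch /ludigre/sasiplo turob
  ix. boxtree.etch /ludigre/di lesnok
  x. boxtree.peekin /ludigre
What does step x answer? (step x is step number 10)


Answer: [di, husnu, pi/, sasiplo]

Derivation:
! boxtree.crv(p=/ludigre/jisna) -> ok
! boxtree.etch(p=/ludigre/jisna/gage, c=has) -> created
! boxtree.expunge(p=/ludigre/jisna/gage) -> ok
! boxtree.expunge(p=/ludigre/jisna) -> ok
! boxtree.etch(p=/ludigre/sasiplo, c=snuga_ig) -> created
! almanac.mhop(n=-8) -> ToolError: no date set
! boxtree.carryto(s=/crebost, d=/trogid) -> ok
! boxtree.etch(p=/ludigre/sasiplo, c=turob) -> overwrote
! boxtree.etch(p=/ludigre/di, c=lesnok) -> created
! boxtree.peekin(p=/ludigre) -> [di, husnu, pi/, sasiplo]


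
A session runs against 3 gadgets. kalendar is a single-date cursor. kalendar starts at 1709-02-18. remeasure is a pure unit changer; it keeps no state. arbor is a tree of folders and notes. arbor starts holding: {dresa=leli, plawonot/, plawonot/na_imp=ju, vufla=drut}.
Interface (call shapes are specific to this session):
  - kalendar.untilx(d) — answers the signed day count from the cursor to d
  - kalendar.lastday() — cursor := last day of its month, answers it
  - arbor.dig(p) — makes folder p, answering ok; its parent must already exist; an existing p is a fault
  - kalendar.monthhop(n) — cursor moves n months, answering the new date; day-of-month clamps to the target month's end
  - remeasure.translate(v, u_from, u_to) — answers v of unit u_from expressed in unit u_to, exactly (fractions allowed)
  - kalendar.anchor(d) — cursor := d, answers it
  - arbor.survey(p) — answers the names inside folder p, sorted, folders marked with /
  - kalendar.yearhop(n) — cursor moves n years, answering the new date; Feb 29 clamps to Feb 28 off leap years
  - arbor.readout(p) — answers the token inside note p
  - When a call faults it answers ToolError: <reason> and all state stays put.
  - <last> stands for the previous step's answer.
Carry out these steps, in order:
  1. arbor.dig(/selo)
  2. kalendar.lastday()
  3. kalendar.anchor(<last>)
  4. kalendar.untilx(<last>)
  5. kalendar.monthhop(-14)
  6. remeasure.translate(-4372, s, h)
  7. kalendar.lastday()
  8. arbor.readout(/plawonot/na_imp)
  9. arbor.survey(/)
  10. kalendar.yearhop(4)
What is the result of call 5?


Answer: 1707-12-28

Derivation:
>> arbor.dig(p→/selo)
<< ok
>> kalendar.lastday()
<< 1709-02-28
>> kalendar.anchor(d→<last>)
<< 1709-02-28
>> kalendar.untilx(d→<last>)
<< 0
>> kalendar.monthhop(n→-14)
<< 1707-12-28
>> remeasure.translate(v→-4372, u_from→s, u_to→h)
<< -1093/900
>> kalendar.lastday()
<< 1707-12-31
>> arbor.readout(p→/plawonot/na_imp)
<< ju
>> arbor.survey(p→/)
<< [dresa, plawonot/, selo/, vufla]
>> kalendar.yearhop(n→4)
<< 1711-12-31


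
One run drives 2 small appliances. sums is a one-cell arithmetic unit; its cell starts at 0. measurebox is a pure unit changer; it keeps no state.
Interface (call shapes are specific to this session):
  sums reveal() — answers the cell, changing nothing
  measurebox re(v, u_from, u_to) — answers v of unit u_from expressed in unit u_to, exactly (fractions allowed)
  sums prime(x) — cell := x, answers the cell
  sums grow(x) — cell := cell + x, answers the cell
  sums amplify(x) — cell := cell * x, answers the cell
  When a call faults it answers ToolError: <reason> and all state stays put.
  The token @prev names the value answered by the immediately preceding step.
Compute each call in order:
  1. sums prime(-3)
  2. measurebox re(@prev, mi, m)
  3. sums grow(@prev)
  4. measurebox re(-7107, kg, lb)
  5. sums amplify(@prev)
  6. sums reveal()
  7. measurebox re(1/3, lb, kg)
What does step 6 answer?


>>> sums prime x→-3
:: -3
>>> measurebox re v→@prev u_from→mi u_to→m
:: -603504/125
>>> sums grow x→@prev
:: -603879/125
>>> measurebox re v→-7107 u_from→kg u_to→lb
:: -710700000000/45359237
>>> sums amplify x→@prev
:: 3433414442400000/45359237
>>> sums reveal
:: 3433414442400000/45359237
>>> measurebox re v→1/3 u_from→lb u_to→kg
:: 45359237/300000000

Answer: 3433414442400000/45359237


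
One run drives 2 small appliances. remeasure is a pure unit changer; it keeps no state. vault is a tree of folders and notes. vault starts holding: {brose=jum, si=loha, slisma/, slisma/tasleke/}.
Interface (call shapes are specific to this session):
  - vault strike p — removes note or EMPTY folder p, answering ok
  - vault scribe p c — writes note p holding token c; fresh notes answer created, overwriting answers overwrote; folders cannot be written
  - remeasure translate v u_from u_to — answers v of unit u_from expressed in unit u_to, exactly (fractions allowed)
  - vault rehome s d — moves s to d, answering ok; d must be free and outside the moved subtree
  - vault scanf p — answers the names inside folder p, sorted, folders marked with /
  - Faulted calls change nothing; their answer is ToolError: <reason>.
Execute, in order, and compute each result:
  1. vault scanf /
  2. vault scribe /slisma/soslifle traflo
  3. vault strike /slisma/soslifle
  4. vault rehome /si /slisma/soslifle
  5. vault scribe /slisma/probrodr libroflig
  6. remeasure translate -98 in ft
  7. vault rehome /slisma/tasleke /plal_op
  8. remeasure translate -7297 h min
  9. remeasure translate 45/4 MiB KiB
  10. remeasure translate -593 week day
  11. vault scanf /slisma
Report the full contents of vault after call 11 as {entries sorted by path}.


I use vault scanf using p→/, and get [brose, si, slisma/].
I use vault scribe using p→/slisma/soslifle, c→traflo: created.
Calling vault strike using p→/slisma/soslifle, — result: ok.
Next I call vault rehome using s→/si, d→/slisma/soslifle, and observe ok.
Using vault scribe using p→/slisma/probrodr, c→libroflig, yielding created.
I use remeasure translate using v→-98, u_from→in, u_to→ft: -49/6.
I run vault rehome using s→/slisma/tasleke, d→/plal_op, and see ok.
I use remeasure translate using v→-7297, u_from→h, u_to→min, — result: -437820.
Invoking remeasure translate using v→45/4, u_from→MiB, u_to→KiB, and get 11520.
Now I run remeasure translate using v→-593, u_from→week, u_to→day: -4151.
Now I run vault scanf using p→/slisma, giving [probrodr, soslifle].

Answer: {brose=jum, plal_op/, slisma/, slisma/probrodr=libroflig, slisma/soslifle=loha}


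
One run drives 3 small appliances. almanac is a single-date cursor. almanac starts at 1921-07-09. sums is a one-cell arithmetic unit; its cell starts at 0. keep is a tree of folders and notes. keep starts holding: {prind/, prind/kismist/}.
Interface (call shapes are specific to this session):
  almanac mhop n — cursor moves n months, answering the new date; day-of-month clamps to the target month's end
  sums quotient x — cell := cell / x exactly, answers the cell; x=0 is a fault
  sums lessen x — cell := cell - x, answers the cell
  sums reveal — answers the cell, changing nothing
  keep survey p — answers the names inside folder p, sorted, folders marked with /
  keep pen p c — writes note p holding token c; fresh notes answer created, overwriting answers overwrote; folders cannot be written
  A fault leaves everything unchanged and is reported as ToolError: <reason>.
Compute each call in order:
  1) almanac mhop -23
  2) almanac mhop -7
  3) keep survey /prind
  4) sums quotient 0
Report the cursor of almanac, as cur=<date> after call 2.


Answer: cur=1919-01-09

Derivation:
> almanac mhop n: -23
:: 1919-08-09
> almanac mhop n: -7
:: 1919-01-09
> keep survey p: /prind
:: [kismist/]
> sums quotient x: 0
:: ToolError: division by zero


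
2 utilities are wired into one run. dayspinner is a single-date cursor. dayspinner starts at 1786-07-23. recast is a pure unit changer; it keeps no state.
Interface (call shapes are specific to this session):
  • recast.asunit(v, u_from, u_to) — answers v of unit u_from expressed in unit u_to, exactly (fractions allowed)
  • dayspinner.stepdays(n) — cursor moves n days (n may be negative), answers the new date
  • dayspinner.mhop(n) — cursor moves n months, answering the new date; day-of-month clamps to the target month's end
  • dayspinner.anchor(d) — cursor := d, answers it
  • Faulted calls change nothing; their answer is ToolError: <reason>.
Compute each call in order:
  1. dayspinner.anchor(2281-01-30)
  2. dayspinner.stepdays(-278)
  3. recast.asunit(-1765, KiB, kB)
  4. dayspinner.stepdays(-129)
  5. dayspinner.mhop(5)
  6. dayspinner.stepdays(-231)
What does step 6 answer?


Answer: 2279-10-02

Derivation:
// anchor(d→2281-01-30) ~> 2281-01-30
// stepdays(n→-278) ~> 2280-04-27
// asunit(v→-1765, u_from→KiB, u_to→kB) ~> -45184/25
// stepdays(n→-129) ~> 2279-12-20
// mhop(n→5) ~> 2280-05-20
// stepdays(n→-231) ~> 2279-10-02


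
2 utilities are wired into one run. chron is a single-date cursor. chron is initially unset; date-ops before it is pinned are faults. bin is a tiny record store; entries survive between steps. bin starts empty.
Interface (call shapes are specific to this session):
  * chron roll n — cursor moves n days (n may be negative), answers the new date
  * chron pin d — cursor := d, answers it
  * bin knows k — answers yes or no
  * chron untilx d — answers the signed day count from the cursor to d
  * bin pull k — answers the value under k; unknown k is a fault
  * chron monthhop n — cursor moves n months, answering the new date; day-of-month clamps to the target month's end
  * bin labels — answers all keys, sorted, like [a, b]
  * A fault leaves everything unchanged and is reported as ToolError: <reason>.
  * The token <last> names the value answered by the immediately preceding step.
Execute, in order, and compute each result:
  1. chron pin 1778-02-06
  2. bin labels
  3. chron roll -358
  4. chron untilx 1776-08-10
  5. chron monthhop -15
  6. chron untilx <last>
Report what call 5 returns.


Act: chron pin[1778-02-06]
Obs: 1778-02-06
Act: bin labels[]
Obs: []
Act: chron roll[-358]
Obs: 1777-02-13
Act: chron untilx[1776-08-10]
Obs: -187
Act: chron monthhop[-15]
Obs: 1775-11-13
Act: chron untilx[<last>]
Obs: 0

Answer: 1775-11-13


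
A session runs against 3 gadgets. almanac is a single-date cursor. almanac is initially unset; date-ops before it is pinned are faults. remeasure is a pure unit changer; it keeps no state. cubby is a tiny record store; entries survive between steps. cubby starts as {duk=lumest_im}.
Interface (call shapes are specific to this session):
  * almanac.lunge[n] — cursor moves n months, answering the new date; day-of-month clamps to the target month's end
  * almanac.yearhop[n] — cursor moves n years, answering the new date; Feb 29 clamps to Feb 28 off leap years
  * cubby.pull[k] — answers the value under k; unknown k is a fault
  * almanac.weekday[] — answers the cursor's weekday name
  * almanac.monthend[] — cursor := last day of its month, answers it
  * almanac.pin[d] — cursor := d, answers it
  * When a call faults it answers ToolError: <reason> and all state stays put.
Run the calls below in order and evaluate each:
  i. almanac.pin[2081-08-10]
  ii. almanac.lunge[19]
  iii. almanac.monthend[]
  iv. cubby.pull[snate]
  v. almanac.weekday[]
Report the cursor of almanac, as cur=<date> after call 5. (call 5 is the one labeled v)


Invoking almanac.pin passing d='2081-08-10', which returns 2081-08-10.
I try almanac.lunge passing n='19', yielding 2083-03-10.
I run almanac.monthend(), yielding 2083-03-31.
I use cubby.pull passing k='snate', — result: ToolError: no such key snate.
Now I run almanac.weekday, which returns Wednesday.

Answer: cur=2083-03-31


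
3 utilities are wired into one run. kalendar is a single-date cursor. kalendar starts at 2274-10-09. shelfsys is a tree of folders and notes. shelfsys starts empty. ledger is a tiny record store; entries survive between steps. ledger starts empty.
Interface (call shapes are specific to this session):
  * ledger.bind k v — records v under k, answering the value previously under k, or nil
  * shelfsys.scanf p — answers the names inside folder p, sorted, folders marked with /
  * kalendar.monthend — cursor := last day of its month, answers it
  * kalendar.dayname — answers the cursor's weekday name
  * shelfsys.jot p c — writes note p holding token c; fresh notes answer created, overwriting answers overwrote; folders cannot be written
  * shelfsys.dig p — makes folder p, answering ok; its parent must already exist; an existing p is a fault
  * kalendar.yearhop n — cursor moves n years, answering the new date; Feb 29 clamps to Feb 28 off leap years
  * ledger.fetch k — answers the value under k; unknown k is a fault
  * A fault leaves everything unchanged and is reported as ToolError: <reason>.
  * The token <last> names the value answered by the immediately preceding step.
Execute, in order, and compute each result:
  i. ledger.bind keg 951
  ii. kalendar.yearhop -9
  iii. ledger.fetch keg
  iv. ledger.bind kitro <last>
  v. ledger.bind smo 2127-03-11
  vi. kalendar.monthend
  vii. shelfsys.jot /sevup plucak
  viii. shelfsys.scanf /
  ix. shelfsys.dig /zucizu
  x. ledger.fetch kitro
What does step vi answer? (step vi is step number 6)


Answer: 2265-10-31

Derivation:
% 1. ledger.bind(keg, 951) -> nil
% 2. kalendar.yearhop(-9) -> 2265-10-09
% 3. ledger.fetch(keg) -> 951
% 4. ledger.bind(kitro, <last>) -> nil
% 5. ledger.bind(smo, 2127-03-11) -> nil
% 6. kalendar.monthend() -> 2265-10-31
% 7. shelfsys.jot(/sevup, plucak) -> created
% 8. shelfsys.scanf(/) -> [sevup]
% 9. shelfsys.dig(/zucizu) -> ok
% 10. ledger.fetch(kitro) -> 951


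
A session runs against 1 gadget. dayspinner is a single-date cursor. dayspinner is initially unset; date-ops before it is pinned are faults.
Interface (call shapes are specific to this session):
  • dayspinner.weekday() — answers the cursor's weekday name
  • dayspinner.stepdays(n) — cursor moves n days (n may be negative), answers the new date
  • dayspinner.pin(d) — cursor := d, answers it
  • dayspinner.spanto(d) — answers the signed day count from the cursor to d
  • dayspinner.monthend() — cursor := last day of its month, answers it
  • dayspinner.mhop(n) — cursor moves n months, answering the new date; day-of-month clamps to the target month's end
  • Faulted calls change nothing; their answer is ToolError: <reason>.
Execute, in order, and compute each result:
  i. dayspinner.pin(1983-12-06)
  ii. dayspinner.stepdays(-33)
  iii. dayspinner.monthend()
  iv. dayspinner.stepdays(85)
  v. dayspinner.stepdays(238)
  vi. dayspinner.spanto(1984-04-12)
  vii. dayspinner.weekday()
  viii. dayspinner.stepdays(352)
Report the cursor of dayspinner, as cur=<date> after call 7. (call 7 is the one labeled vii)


Answer: cur=1984-10-18

Derivation:
→ dayspinner.pin(1983-12-06)
← 1983-12-06
→ dayspinner.stepdays(-33)
← 1983-11-03
→ dayspinner.monthend()
← 1983-11-30
→ dayspinner.stepdays(85)
← 1984-02-23
→ dayspinner.stepdays(238)
← 1984-10-18
→ dayspinner.spanto(1984-04-12)
← -189
→ dayspinner.weekday()
← Thursday
→ dayspinner.stepdays(352)
← 1985-10-05


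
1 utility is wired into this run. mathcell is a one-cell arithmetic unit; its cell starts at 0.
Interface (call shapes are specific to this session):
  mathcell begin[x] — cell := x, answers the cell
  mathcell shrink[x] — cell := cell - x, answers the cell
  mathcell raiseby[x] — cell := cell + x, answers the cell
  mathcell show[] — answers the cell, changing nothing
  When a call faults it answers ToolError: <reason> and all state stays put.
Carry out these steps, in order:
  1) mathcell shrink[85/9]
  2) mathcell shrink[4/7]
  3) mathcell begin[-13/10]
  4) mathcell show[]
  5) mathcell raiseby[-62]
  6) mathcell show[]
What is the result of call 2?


Answer: -631/63

Derivation:
$ mathcell shrink x: 85/9
:: -85/9
$ mathcell shrink x: 4/7
:: -631/63
$ mathcell begin x: -13/10
:: -13/10
$ mathcell show
:: -13/10
$ mathcell raiseby x: -62
:: -633/10
$ mathcell show
:: -633/10


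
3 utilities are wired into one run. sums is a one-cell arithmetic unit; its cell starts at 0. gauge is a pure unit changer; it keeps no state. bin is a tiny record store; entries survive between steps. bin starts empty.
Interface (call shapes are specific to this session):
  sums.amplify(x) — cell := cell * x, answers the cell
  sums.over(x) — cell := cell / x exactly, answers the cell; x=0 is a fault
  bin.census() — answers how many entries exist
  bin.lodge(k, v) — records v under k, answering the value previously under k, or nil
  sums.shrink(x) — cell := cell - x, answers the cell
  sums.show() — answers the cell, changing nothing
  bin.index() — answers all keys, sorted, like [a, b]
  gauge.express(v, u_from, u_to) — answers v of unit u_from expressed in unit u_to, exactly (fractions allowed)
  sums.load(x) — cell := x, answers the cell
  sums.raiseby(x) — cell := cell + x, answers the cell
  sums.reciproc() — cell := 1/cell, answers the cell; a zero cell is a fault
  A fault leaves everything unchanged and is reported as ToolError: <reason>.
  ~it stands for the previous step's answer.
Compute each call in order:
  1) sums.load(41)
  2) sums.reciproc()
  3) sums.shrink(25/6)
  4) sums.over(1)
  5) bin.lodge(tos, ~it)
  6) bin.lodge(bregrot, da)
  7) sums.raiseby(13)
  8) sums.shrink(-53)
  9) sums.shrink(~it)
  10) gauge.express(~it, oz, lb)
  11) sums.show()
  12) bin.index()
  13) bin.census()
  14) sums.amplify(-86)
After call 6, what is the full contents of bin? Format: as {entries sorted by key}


Answer: {bregrot=da, tos=-1019/246}

Derivation:
-- 1. sums.load(x→41) -> 41
-- 2. sums.reciproc() -> 1/41
-- 3. sums.shrink(x→25/6) -> -1019/246
-- 4. sums.over(x→1) -> -1019/246
-- 5. bin.lodge(k→tos, v→~it) -> nil
-- 6. bin.lodge(k→bregrot, v→da) -> nil
-- 7. sums.raiseby(x→13) -> 2179/246
-- 8. sums.shrink(x→-53) -> 15217/246
-- 9. sums.shrink(x→~it) -> 0
-- 10. gauge.express(v→~it, u_from→oz, u_to→lb) -> 0
-- 11. sums.show() -> 0
-- 12. bin.index() -> [bregrot, tos]
-- 13. bin.census() -> 2
-- 14. sums.amplify(x→-86) -> 0


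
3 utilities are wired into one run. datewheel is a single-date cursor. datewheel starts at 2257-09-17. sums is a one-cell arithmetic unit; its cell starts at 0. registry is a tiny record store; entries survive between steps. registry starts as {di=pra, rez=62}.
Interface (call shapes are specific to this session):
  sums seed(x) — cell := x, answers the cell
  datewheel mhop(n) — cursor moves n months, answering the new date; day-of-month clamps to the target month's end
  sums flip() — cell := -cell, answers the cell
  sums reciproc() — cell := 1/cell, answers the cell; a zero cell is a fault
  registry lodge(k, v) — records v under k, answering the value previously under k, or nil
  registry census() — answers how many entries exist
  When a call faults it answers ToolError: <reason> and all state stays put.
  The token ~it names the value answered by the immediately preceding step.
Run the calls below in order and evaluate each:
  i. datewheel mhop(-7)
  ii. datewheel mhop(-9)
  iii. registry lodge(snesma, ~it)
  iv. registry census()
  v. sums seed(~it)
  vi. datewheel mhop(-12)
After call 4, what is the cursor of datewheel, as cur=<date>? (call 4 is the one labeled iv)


Answer: cur=2256-05-17

Derivation:
Do: datewheel mhop[n='-7']
See: 2257-02-17
Do: datewheel mhop[n='-9']
See: 2256-05-17
Do: registry lodge[k='snesma'; v='~it']
See: nil
Do: registry census[]
See: 3
Do: sums seed[x='~it']
See: 3
Do: datewheel mhop[n='-12']
See: 2255-05-17


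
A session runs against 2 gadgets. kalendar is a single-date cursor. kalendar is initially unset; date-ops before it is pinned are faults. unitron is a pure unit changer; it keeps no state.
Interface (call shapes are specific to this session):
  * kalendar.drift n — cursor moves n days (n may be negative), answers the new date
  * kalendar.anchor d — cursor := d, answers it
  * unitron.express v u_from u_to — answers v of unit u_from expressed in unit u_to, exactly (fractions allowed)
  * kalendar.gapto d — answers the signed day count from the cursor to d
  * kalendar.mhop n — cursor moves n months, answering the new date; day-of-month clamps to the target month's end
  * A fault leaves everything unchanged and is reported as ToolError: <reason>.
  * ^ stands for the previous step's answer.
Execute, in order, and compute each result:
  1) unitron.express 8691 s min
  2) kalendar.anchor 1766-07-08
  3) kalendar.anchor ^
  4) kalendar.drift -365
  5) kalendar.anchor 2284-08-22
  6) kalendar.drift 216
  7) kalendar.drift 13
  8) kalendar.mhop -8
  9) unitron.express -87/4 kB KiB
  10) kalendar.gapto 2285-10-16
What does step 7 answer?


Answer: 2285-04-08

Derivation:
$ unitron.express v: 8691 u_from: s u_to: min
  2897/20
$ kalendar.anchor d: 1766-07-08
  1766-07-08
$ kalendar.anchor d: ^
  1766-07-08
$ kalendar.drift n: -365
  1765-07-08
$ kalendar.anchor d: 2284-08-22
  2284-08-22
$ kalendar.drift n: 216
  2285-03-26
$ kalendar.drift n: 13
  2285-04-08
$ kalendar.mhop n: -8
  2284-08-08
$ unitron.express v: -87/4 u_from: kB u_to: KiB
  -10875/512
$ kalendar.gapto d: 2285-10-16
  434


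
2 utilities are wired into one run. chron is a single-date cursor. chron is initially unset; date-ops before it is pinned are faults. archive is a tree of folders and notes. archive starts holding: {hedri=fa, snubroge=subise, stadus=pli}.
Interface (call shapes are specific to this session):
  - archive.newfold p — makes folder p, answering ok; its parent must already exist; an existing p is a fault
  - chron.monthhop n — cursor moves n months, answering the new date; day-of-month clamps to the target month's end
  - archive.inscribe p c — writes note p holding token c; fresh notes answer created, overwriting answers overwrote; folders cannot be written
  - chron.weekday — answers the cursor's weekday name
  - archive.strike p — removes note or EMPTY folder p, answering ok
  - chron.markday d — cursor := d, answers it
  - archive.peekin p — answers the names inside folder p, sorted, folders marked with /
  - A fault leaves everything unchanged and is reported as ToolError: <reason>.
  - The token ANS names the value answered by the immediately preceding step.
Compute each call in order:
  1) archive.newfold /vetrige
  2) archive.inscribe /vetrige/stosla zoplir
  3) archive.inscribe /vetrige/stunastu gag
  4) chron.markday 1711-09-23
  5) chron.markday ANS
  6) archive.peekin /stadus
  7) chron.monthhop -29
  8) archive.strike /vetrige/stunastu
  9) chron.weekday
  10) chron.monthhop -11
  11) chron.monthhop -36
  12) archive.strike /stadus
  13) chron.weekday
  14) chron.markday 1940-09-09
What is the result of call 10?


Answer: 1708-05-23

Derivation:
→ newfold(/vetrige)
← ok
→ inscribe(/vetrige/stosla, zoplir)
← created
→ inscribe(/vetrige/stunastu, gag)
← created
→ markday(1711-09-23)
← 1711-09-23
→ markday(ANS)
← 1711-09-23
→ peekin(/stadus)
← ToolError: not a directory
→ monthhop(-29)
← 1709-04-23
→ strike(/vetrige/stunastu)
← ok
→ weekday()
← Tuesday
→ monthhop(-11)
← 1708-05-23
→ monthhop(-36)
← 1705-05-23
→ strike(/stadus)
← ok
→ weekday()
← Saturday
→ markday(1940-09-09)
← 1940-09-09


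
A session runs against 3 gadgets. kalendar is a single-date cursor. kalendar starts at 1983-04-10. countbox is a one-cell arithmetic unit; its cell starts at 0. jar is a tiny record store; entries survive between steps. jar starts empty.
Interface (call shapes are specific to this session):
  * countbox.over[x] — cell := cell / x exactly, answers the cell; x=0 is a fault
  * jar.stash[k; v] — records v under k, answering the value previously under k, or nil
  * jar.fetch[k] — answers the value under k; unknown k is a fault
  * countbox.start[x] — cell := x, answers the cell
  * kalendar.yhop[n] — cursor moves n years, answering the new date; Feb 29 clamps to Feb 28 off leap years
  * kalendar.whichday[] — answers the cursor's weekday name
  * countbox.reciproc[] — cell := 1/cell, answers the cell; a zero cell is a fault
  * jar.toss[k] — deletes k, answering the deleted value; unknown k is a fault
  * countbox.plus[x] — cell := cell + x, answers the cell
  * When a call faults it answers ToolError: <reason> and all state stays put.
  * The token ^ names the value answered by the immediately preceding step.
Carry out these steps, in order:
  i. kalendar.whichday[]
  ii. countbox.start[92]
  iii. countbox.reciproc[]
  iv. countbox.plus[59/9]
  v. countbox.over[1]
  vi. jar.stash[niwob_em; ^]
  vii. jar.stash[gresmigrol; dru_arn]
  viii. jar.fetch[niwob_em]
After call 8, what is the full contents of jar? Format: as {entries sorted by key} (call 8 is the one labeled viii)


>>> whichday
= Sunday
>>> start x: 92
= 92
>>> reciproc
= 1/92
>>> plus x: 59/9
= 5437/828
>>> over x: 1
= 5437/828
>>> stash k: niwob_em v: ^
= nil
>>> stash k: gresmigrol v: dru_arn
= nil
>>> fetch k: niwob_em
= 5437/828

Answer: {gresmigrol=dru_arn, niwob_em=5437/828}


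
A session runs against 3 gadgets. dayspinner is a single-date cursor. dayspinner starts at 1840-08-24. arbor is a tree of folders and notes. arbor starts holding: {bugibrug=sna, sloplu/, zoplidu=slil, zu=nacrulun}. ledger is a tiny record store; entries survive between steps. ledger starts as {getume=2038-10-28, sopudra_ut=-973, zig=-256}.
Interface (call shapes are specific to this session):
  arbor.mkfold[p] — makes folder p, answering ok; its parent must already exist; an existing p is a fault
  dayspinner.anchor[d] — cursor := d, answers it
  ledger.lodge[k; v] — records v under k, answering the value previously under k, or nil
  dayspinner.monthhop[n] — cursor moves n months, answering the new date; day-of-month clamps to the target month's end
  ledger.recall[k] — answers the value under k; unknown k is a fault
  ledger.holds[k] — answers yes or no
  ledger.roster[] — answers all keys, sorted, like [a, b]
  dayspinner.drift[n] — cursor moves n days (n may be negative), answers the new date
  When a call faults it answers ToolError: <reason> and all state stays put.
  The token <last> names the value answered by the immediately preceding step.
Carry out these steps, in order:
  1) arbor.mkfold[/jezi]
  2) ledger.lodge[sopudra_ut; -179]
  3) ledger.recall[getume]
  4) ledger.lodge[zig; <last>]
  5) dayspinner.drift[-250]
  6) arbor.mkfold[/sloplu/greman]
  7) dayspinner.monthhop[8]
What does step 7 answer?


Answer: 1840-08-18

Derivation:
→ mkfold(p=/jezi)
← ok
→ lodge(k=sopudra_ut, v=-179)
← -973
→ recall(k=getume)
← 2038-10-28
→ lodge(k=zig, v=<last>)
← -256
→ drift(n=-250)
← 1839-12-18
→ mkfold(p=/sloplu/greman)
← ok
→ monthhop(n=8)
← 1840-08-18


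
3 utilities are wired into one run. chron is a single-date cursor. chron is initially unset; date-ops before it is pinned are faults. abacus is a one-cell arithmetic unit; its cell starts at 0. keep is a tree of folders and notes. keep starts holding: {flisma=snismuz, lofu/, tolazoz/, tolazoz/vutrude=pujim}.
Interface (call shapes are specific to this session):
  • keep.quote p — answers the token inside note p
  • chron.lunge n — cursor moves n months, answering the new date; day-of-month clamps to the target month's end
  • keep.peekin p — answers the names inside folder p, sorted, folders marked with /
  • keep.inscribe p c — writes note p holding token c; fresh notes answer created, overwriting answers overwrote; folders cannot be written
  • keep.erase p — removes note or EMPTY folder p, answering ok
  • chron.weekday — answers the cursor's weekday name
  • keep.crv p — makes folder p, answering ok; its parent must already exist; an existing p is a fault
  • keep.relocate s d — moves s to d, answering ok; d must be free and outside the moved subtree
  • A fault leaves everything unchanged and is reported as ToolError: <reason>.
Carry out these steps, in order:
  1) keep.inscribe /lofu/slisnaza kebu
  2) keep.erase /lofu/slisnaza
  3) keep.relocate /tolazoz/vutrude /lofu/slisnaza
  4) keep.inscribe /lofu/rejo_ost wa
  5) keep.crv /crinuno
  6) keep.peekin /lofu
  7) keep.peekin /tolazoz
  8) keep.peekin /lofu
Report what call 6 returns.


Answer: [rejo_ost, slisnaza]

Derivation:
$ inscribe /lofu/slisnaza kebu
:: created
$ erase /lofu/slisnaza
:: ok
$ relocate /tolazoz/vutrude /lofu/slisnaza
:: ok
$ inscribe /lofu/rejo_ost wa
:: created
$ crv /crinuno
:: ok
$ peekin /lofu
:: [rejo_ost, slisnaza]
$ peekin /tolazoz
:: []
$ peekin /lofu
:: [rejo_ost, slisnaza]


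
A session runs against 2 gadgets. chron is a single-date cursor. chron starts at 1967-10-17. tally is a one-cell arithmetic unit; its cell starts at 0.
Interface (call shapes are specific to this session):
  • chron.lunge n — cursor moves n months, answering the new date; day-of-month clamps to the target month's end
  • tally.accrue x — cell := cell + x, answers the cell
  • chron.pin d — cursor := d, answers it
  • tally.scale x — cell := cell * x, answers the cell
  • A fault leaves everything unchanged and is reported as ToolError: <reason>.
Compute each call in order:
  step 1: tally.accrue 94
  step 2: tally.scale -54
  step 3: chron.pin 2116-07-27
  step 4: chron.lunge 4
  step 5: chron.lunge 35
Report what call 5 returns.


Answer: 2119-10-27

Derivation:
I call tally.accrue using x: 94, and get 94.
Next I call tally.scale using x: -54, which returns -5076.
Next I call chron.pin using d: 2116-07-27, → 2116-07-27.
Using chron.lunge using n: 4, → 2116-11-27.
Now I run chron.lunge using n: 35, which returns 2119-10-27.


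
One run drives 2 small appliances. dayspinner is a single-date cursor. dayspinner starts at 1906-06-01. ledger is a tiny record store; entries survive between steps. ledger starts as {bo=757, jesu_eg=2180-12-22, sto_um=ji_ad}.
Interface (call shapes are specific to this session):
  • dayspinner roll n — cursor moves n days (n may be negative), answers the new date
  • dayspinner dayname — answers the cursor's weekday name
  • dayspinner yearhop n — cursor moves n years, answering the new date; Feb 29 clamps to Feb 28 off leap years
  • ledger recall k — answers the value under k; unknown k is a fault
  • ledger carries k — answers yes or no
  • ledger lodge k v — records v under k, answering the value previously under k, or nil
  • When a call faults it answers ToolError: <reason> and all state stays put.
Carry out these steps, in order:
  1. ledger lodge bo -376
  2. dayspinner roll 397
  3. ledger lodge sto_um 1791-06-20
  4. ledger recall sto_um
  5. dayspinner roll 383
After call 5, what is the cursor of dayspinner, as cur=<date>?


Calling ledger lodge on k='bo', v='-376': 757.
Then dayspinner roll on n='397', — result: 1907-07-03.
I try ledger lodge on k='sto_um', v='1791-06-20', and observe ji_ad.
Invoking ledger recall on k='sto_um', and get 1791-06-20.
I call dayspinner roll on n='383', → 1908-07-20.

Answer: cur=1908-07-20


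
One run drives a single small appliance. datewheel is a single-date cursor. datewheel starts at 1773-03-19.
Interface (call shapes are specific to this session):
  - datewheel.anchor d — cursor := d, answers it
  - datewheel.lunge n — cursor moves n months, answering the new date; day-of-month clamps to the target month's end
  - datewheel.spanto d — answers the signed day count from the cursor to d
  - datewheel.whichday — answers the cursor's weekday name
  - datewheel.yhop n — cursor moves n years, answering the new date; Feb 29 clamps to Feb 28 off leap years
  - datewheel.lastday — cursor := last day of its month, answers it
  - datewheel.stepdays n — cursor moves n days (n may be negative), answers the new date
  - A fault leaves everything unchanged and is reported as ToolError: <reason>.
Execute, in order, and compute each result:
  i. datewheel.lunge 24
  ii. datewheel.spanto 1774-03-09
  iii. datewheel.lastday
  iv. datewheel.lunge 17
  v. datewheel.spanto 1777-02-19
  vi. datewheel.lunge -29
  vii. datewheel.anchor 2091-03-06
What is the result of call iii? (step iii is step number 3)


-> datewheel.lunge(n→24)
<- 1775-03-19
-> datewheel.spanto(d→1774-03-09)
<- -375
-> datewheel.lastday()
<- 1775-03-31
-> datewheel.lunge(n→17)
<- 1776-08-31
-> datewheel.spanto(d→1777-02-19)
<- 172
-> datewheel.lunge(n→-29)
<- 1774-03-31
-> datewheel.anchor(d→2091-03-06)
<- 2091-03-06

Answer: 1775-03-31


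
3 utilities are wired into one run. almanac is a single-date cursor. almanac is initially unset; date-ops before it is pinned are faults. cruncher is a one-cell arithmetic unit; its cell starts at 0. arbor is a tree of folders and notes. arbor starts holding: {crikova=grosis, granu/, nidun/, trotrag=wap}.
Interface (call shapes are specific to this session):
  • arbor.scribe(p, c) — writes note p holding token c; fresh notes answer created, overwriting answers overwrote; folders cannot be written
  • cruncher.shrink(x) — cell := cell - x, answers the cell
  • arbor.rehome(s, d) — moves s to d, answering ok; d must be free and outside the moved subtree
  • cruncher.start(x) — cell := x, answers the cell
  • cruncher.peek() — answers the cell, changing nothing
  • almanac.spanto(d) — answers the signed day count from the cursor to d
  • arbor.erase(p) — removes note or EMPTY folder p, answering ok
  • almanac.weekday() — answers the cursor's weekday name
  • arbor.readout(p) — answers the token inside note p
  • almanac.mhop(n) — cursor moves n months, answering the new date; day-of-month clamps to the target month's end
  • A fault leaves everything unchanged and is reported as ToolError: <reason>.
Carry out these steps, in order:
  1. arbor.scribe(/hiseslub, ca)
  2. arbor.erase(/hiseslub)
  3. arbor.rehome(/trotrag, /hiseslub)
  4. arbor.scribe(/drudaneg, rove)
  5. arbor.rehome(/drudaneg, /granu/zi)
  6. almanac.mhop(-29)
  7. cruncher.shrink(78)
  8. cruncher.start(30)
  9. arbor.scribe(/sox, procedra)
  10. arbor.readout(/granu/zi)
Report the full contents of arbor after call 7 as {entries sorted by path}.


Answer: {crikova=grosis, granu/, granu/zi=rove, hiseslub=wap, nidun/}

Derivation:
I try arbor.scribe(p→/hiseslub, c→ca), which returns created.
I call arbor.erase(p→/hiseslub): ok.
Then arbor.rehome(s→/trotrag, d→/hiseslub), and observe ok.
I try arbor.scribe(p→/drudaneg, c→rove), yielding created.
Using arbor.rehome(s→/drudaneg, d→/granu/zi), → ok.
I use almanac.mhop(n→-29), and observe ToolError: no date set.
Using cruncher.shrink(x→78), giving -78.
Then cruncher.start(x→30), — result: 30.
Now I run arbor.scribe(p→/sox, c→procedra), yielding created.
Then arbor.readout(p→/granu/zi), and get rove.


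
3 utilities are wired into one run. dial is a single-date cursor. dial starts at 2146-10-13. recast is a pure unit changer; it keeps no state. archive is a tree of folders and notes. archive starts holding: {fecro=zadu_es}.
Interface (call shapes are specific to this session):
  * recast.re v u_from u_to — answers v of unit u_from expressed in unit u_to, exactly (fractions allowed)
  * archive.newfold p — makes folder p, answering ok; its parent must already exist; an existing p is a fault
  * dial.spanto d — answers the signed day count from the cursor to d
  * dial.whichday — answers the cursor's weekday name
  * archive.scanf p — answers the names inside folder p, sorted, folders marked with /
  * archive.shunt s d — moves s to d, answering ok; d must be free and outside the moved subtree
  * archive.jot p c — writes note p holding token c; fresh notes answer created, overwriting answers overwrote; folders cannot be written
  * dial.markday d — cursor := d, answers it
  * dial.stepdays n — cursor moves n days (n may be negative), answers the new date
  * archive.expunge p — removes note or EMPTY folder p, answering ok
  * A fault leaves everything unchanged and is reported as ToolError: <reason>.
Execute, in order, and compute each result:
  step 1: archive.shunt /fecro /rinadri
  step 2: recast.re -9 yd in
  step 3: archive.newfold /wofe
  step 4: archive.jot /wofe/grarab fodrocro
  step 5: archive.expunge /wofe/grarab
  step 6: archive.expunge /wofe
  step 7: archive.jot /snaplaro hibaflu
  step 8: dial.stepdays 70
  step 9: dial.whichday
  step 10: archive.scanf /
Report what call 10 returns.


→ archive.shunt(s→/fecro, d→/rinadri)
← ok
→ recast.re(v→-9, u_from→yd, u_to→in)
← -324
→ archive.newfold(p→/wofe)
← ok
→ archive.jot(p→/wofe/grarab, c→fodrocro)
← created
→ archive.expunge(p→/wofe/grarab)
← ok
→ archive.expunge(p→/wofe)
← ok
→ archive.jot(p→/snaplaro, c→hibaflu)
← created
→ dial.stepdays(n→70)
← 2146-12-22
→ dial.whichday()
← Thursday
→ archive.scanf(p→/)
← [rinadri, snaplaro]

Answer: [rinadri, snaplaro]
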